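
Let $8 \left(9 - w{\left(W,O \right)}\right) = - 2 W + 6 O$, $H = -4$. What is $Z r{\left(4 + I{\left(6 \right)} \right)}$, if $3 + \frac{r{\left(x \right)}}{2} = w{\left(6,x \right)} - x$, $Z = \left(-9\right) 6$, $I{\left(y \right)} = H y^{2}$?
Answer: $-27270$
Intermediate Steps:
$w{\left(W,O \right)} = 9 - \frac{3 O}{4} + \frac{W}{4}$ ($w{\left(W,O \right)} = 9 - \frac{- 2 W + 6 O}{8} = 9 - \left(- \frac{W}{4} + \frac{3 O}{4}\right) = 9 - \frac{3 O}{4} + \frac{W}{4}$)
$I{\left(y \right)} = - 4 y^{2}$
$Z = -54$
$r{\left(x \right)} = 15 - \frac{7 x}{2}$ ($r{\left(x \right)} = -6 + 2 \left(\left(9 - \frac{3 x}{4} + \frac{1}{4} \cdot 6\right) - x\right) = -6 + 2 \left(\left(9 - \frac{3 x}{4} + \frac{3}{2}\right) - x\right) = -6 + 2 \left(\left(\frac{21}{2} - \frac{3 x}{4}\right) - x\right) = -6 + 2 \left(\frac{21}{2} - \frac{7 x}{4}\right) = -6 - \left(-21 + \frac{7 x}{2}\right) = 15 - \frac{7 x}{2}$)
$Z r{\left(4 + I{\left(6 \right)} \right)} = - 54 \left(15 - \frac{7 \left(4 - 4 \cdot 6^{2}\right)}{2}\right) = - 54 \left(15 - \frac{7 \left(4 - 144\right)}{2}\right) = - 54 \left(15 - -490\right) = - 54 \left(15 + 490\right) = \left(-54\right) 505 = -27270$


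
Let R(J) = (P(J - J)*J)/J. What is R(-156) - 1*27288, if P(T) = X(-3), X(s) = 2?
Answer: -27286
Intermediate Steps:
P(T) = 2
R(J) = 2 (R(J) = (2*J)/J = 2)
R(-156) - 1*27288 = 2 - 1*27288 = 2 - 27288 = -27286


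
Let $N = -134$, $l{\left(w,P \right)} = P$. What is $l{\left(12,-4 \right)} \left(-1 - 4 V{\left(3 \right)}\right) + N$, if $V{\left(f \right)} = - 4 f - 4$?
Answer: $-386$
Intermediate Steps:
$V{\left(f \right)} = -4 - 4 f$
$l{\left(12,-4 \right)} \left(-1 - 4 V{\left(3 \right)}\right) + N = - 4 \left(-1 - 4 \left(-4 - 12\right)\right) - 134 = - 4 \left(-1 - -64\right) - 134 = - 4 \left(-1 + 64\right) - 134 = \left(-4\right) 63 - 134 = -252 - 134 = -386$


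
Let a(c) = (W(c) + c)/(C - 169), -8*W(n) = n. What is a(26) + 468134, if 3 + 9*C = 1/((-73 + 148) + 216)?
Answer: 830437644559/1773932 ≈ 4.6813e+5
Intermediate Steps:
W(n) = -n/8
C = -872/2619 (C = -1/3 + 1/(9*((-73 + 148) + 216)) = -1/3 + 1/(9*(75 + 216)) = -1/3 + (1/9)/291 = -1/3 + (1/9)*(1/291) = -1/3 + 1/2619 = -872/2619 ≈ -0.33295)
a(c) = -18333*c/3547864 (a(c) = (-c/8 + c)/(-872/2619 - 169) = (7*c/8)/(-443483/2619) = (7*c/8)*(-2619/443483) = -18333*c/3547864)
a(26) + 468134 = -18333/3547864*26 + 468134 = -238329/1773932 + 468134 = 830437644559/1773932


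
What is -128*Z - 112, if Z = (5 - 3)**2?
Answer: -624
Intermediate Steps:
Z = 4 (Z = 2**2 = 4)
-128*Z - 112 = -128*4 - 112 = -512 - 112 = -624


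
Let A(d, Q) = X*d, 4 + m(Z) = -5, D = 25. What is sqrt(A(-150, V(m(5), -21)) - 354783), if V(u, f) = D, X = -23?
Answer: 3*I*sqrt(39037) ≈ 592.73*I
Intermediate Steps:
m(Z) = -9 (m(Z) = -4 - 5 = -9)
V(u, f) = 25
A(d, Q) = -23*d
sqrt(A(-150, V(m(5), -21)) - 354783) = sqrt(-23*(-150) - 354783) = sqrt(3450 - 354783) = sqrt(-351333) = 3*I*sqrt(39037)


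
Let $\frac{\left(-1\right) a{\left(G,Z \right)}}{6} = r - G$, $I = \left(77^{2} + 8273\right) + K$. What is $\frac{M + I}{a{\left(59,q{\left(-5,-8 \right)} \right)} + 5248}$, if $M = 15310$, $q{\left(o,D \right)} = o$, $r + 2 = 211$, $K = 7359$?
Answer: $\frac{36871}{4348} \approx 8.48$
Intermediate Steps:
$I = 21561$ ($I = \left(77^{2} + 8273\right) + 7359 = \left(5929 + 8273\right) + 7359 = 14202 + 7359 = 21561$)
$r = 209$ ($r = -2 + 211 = 209$)
$a{\left(G,Z \right)} = -1254 + 6 G$ ($a{\left(G,Z \right)} = - 6 \left(209 - G\right) = -1254 + 6 G$)
$\frac{M + I}{a{\left(59,q{\left(-5,-8 \right)} \right)} + 5248} = \frac{15310 + 21561}{\left(-1254 + 6 \cdot 59\right) + 5248} = \frac{36871}{\left(-1254 + 354\right) + 5248} = \frac{36871}{-900 + 5248} = \frac{36871}{4348}$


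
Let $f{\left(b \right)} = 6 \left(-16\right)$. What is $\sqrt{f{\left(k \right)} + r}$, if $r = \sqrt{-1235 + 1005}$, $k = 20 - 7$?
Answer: $\sqrt{-96 + i \sqrt{230}} \approx 0.77154 + 9.8283 i$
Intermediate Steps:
$k = 13$ ($k = 20 - 7 = 13$)
$r = i \sqrt{230}$ ($r = \sqrt{-230} = i \sqrt{230} \approx 15.166 i$)
$f{\left(b \right)} = -96$
$\sqrt{f{\left(k \right)} + r} = \sqrt{-96 + i \sqrt{230}}$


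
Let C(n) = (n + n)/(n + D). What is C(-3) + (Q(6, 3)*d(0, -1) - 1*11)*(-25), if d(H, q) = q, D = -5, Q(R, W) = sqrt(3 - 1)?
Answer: 1103/4 + 25*sqrt(2) ≈ 311.11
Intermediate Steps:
Q(R, W) = sqrt(2)
C(n) = 2*n/(-5 + n) (C(n) = (n + n)/(n - 5) = (2*n)/(-5 + n) = 2*n/(-5 + n))
C(-3) + (Q(6, 3)*d(0, -1) - 1*11)*(-25) = 2*(-3)/(-5 - 3) + (sqrt(2)*(-1) - 1*11)*(-25) = 2*(-3)/(-8) + (-sqrt(2) - 11)*(-25) = 2*(-3)*(-1/8) + (-11 - sqrt(2))*(-25) = 3/4 + (275 + 25*sqrt(2)) = 1103/4 + 25*sqrt(2)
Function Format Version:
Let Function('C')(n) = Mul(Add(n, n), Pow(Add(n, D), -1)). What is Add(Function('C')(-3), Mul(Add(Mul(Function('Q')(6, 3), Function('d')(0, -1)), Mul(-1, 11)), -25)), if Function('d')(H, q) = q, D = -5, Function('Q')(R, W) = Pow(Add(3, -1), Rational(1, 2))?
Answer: Add(Rational(1103, 4), Mul(25, Pow(2, Rational(1, 2)))) ≈ 311.11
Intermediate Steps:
Function('Q')(R, W) = Pow(2, Rational(1, 2))
Function('C')(n) = Mul(2, n, Pow(Add(-5, n), -1)) (Function('C')(n) = Mul(Add(n, n), Pow(Add(n, -5), -1)) = Mul(Mul(2, n), Pow(Add(-5, n), -1)) = Mul(2, n, Pow(Add(-5, n), -1)))
Add(Function('C')(-3), Mul(Add(Mul(Function('Q')(6, 3), Function('d')(0, -1)), Mul(-1, 11)), -25)) = Add(Mul(2, -3, Pow(Add(-5, -3), -1)), Mul(Add(Mul(Pow(2, Rational(1, 2)), -1), Mul(-1, 11)), -25)) = Add(Mul(2, -3, Pow(-8, -1)), Mul(Add(Mul(-1, Pow(2, Rational(1, 2))), -11), -25)) = Add(Mul(2, -3, Rational(-1, 8)), Mul(Add(-11, Mul(-1, Pow(2, Rational(1, 2)))), -25)) = Add(Rational(3, 4), Add(275, Mul(25, Pow(2, Rational(1, 2))))) = Add(Rational(1103, 4), Mul(25, Pow(2, Rational(1, 2))))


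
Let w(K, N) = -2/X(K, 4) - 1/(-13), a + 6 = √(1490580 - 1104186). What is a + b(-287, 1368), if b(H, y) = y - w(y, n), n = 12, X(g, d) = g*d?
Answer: 48440893/35568 + √386394 ≈ 1983.5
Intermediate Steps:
X(g, d) = d*g
a = -6 + √386394 (a = -6 + √(1490580 - 1104186) = -6 + √386394 ≈ 615.61)
w(K, N) = 1/13 - 1/(2*K) (w(K, N) = -2*1/(4*K) - 1/(-13) = -1/(2*K) - 1*(-1/13) = -1/(2*K) + 1/13 = 1/13 - 1/(2*K))
b(H, y) = y - (-13 + 2*y)/(26*y)
a + b(-287, 1368) = (-6 + √386394) + (-1/13 + 1368 + (½)/1368) = (-6 + √386394) + (-1/13 + 1368 + (½)*(1/1368)) = (-6 + √386394) + (-1/13 + 1368 + 1/2736) = (-6 + √386394) + 48654301/35568 = 48440893/35568 + √386394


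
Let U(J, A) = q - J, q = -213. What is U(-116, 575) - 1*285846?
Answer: -285943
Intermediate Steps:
U(J, A) = -213 - J
U(-116, 575) - 1*285846 = (-213 - 1*(-116)) - 1*285846 = (-213 + 116) - 285846 = -97 - 285846 = -285943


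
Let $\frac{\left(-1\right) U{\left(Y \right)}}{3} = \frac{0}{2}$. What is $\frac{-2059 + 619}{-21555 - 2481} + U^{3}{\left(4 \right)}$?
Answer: $\frac{120}{2003} \approx 0.05991$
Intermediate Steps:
$U{\left(Y \right)} = 0$ ($U{\left(Y \right)} = - 3 \cdot \frac{0}{2} = - 3 \cdot 0 \cdot \frac{1}{2} = \left(-3\right) 0 = 0$)
$\frac{-2059 + 619}{-21555 - 2481} + U^{3}{\left(4 \right)} = \frac{-2059 + 619}{-21555 - 2481} + 0^{3} = - \frac{1440}{-24036} + 0 = \left(-1440\right) \left(- \frac{1}{24036}\right) + 0 = \frac{120}{2003} + 0 = \frac{120}{2003}$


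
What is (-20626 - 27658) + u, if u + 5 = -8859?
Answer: -57148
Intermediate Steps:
u = -8864 (u = -5 - 8859 = -8864)
(-20626 - 27658) + u = (-20626 - 27658) - 8864 = -48284 - 8864 = -57148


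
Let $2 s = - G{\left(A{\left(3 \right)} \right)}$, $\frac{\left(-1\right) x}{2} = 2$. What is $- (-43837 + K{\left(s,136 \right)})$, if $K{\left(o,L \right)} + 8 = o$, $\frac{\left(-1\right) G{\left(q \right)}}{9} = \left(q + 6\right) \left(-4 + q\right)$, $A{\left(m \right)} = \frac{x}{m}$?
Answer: $43957$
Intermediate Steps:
$x = -4$ ($x = \left(-2\right) 2 = -4$)
$A{\left(m \right)} = - \frac{4}{m}$
$G{\left(q \right)} = - 9 \left(-4 + q\right) \left(6 + q\right)$ ($G{\left(q \right)} = - 9 \left(q + 6\right) \left(-4 + q\right) = - 9 \left(6 + q\right) \left(-4 + q\right) = - 9 \left(-4 + q\right) \left(6 + q\right)$)
$s = -112$ ($s = \frac{\left(-1\right) \left(216 - 18 \left(- \frac{4}{3}\right) - 9 \left(- \frac{4}{3}\right)^{2}\right)}{2} = \frac{\left(-1\right) \left(216 - 18 \left(\left(-4\right) \frac{1}{3}\right) - 9 \left(\left(-4\right) \frac{1}{3}\right)^{2}\right)}{2} = \frac{\left(-1\right) \left(216 - -24 - 9 \left(- \frac{4}{3}\right)^{2}\right)}{2} = \frac{\left(-1\right) \left(216 + 24 - 16\right)}{2} = \frac{\left(-1\right) 224}{2} = \frac{1}{2} \left(-224\right) = -112$)
$K{\left(o,L \right)} = -8 + o$
$- (-43837 + K{\left(s,136 \right)}) = - (-43837 - 120) = \left(-1\right) \left(-43957\right) = 43957$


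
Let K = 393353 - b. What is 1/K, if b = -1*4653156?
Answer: 1/5046509 ≈ 1.9816e-7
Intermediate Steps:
b = -4653156
K = 5046509 (K = 393353 - 1*(-4653156) = 393353 + 4653156 = 5046509)
1/K = 1/5046509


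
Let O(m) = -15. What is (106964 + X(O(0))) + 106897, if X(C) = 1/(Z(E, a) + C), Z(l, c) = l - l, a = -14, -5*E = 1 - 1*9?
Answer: 3207914/15 ≈ 2.1386e+5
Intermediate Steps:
E = 8/5 (E = -(1 - 1*9)/5 = -(1 - 9)/5 = -⅕*(-8) = 8/5 ≈ 1.6000)
Z(l, c) = 0
X(C) = 1/C (X(C) = 1/(0 + C) = 1/C)
(106964 + X(O(0))) + 106897 = (106964 + 1/(-15)) + 106897 = (106964 - 1/15) + 106897 = 1604459/15 + 106897 = 3207914/15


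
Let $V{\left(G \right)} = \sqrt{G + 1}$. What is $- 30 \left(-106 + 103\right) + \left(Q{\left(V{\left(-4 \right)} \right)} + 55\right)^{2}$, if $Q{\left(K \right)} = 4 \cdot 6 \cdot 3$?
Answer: $16219$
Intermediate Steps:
$V{\left(G \right)} = \sqrt{1 + G}$
$Q{\left(K \right)} = 72$ ($Q{\left(K \right)} = 24 \cdot 3 = 72$)
$- 30 \left(-106 + 103\right) + \left(Q{\left(V{\left(-4 \right)} \right)} + 55\right)^{2} = - 30 \left(-106 + 103\right) + \left(72 + 55\right)^{2} = \left(-30\right) \left(-3\right) + 127^{2} = 90 + 16129 = 16219$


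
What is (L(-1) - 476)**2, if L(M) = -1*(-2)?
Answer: 224676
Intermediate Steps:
L(M) = 2
(L(-1) - 476)**2 = (2 - 476)**2 = (-474)**2 = 224676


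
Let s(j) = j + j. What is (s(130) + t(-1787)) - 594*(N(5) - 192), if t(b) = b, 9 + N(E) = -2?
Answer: 119055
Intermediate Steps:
N(E) = -11 (N(E) = -9 - 2 = -11)
s(j) = 2*j
(s(130) + t(-1787)) - 594*(N(5) - 192) = (2*130 - 1787) - 594*(-11 - 192) = (260 - 1787) - 594*(-203) = -1527 + 120582 = 119055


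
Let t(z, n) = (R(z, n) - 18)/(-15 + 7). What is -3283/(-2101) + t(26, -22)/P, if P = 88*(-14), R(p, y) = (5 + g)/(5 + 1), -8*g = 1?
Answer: 47012563/30119936 ≈ 1.5608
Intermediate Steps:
g = -⅛ (g = -⅛*1 = -⅛ ≈ -0.12500)
R(p, y) = 13/16 (R(p, y) = (5 - ⅛)/(5 + 1) = (39/8)/6 = (39/8)*(⅙) = 13/16)
P = -1232
t(z, n) = 275/128 (t(z, n) = (13/16 - 18)/(-15 + 7) = -275/16/(-8) = -275/16*(-⅛) = 275/128)
-3283/(-2101) + t(26, -22)/P = -3283/(-2101) + (275/128)/(-1232) = -3283*(-1/2101) + (275/128)*(-1/1232) = 3283/2101 - 25/14336 = 47012563/30119936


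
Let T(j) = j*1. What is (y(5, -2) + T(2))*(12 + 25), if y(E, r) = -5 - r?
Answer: -37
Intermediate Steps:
T(j) = j
(y(5, -2) + T(2))*(12 + 25) = ((-5 - 1*(-2)) + 2)*(12 + 25) = ((-5 + 2) + 2)*37 = (-3 + 2)*37 = -1*37 = -37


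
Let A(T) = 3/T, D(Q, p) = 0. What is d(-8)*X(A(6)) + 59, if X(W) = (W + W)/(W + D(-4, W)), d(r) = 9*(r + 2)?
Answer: -49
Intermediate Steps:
d(r) = 18 + 9*r (d(r) = 9*(2 + r) = 18 + 9*r)
X(W) = 2 (X(W) = (W + W)/(W + 0) = (2*W)/W = 2)
d(-8)*X(A(6)) + 59 = (18 + 9*(-8))*2 + 59 = (18 - 72)*2 + 59 = -54*2 + 59 = -108 + 59 = -49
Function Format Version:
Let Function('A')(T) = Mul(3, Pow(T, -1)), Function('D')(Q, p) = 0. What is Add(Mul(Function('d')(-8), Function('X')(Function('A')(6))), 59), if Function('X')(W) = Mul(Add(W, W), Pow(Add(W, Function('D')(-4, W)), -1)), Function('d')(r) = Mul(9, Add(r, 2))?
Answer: -49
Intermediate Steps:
Function('d')(r) = Add(18, Mul(9, r)) (Function('d')(r) = Mul(9, Add(2, r)) = Add(18, Mul(9, r)))
Function('X')(W) = 2 (Function('X')(W) = Mul(Add(W, W), Pow(Add(W, 0), -1)) = Mul(Mul(2, W), Pow(W, -1)) = 2)
Add(Mul(Function('d')(-8), Function('X')(Function('A')(6))), 59) = Add(Mul(Add(18, Mul(9, -8)), 2), 59) = Add(Mul(Add(18, -72), 2), 59) = Add(Mul(-54, 2), 59) = Add(-108, 59) = -49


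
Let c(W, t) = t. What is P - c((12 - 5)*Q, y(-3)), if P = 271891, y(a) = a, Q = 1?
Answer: 271894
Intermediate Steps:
P - c((12 - 5)*Q, y(-3)) = 271891 - 1*(-3) = 271891 + 3 = 271894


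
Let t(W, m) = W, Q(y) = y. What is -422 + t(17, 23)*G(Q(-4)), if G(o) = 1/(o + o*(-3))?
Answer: -3359/8 ≈ -419.88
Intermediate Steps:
G(o) = -1/(2*o) (G(o) = 1/(o - 3*o) = 1/(-2*o) = -1/(2*o))
-422 + t(17, 23)*G(Q(-4)) = -422 + 17*(-1/2/(-4)) = -422 + 17*(-1/2*(-1/4)) = -422 + 17*(1/8) = -422 + 17/8 = -3359/8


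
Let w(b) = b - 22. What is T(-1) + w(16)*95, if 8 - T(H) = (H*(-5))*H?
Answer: -557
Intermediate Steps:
w(b) = -22 + b
T(H) = 8 + 5*H² (T(H) = 8 - H*(-5)*H = 8 - (-5*H)*H = 8 - (-5)*H² = 8 + 5*H²)
T(-1) + w(16)*95 = (8 + 5*(-1)²) + (-22 + 16)*95 = (8 + 5*1) - 6*95 = (8 + 5) - 570 = 13 - 570 = -557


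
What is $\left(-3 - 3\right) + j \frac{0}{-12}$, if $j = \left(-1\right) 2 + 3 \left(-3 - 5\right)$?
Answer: $-6$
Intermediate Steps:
$j = -26$ ($j = -2 + 3 \left(-8\right) = -2 - 24 = -26$)
$\left(-3 - 3\right) + j \frac{0}{-12} = \left(-3 - 3\right) - 26 \frac{0}{-12} = \left(-3 - 3\right) - 26 \cdot 0 \left(- \frac{1}{12}\right) = -6 - 0 = -6 + 0 = -6$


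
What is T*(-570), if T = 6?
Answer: -3420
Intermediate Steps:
T*(-570) = 6*(-570) = -3420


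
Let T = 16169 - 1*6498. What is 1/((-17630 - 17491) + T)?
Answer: -1/25450 ≈ -3.9293e-5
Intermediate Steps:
T = 9671 (T = 16169 - 6498 = 9671)
1/((-17630 - 17491) + T) = 1/((-17630 - 17491) + 9671) = 1/(-35121 + 9671) = 1/(-25450) = -1/25450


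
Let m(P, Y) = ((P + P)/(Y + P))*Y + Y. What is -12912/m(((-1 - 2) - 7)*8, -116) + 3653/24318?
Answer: 3855855089/62764758 ≈ 61.433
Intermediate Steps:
m(P, Y) = Y + 2*P*Y/(P + Y) (m(P, Y) = ((2*P)/(P + Y))*Y + Y = (2*P/(P + Y))*Y + Y = 2*P*Y/(P + Y) + Y = Y + 2*P*Y/(P + Y))
-12912/m(((-1 - 2) - 7)*8, -116) + 3653/24318 = -12912*(-(((-1 - 2) - 7)*8 - 116)/(116*(-116 + 3*(((-1 - 2) - 7)*8)))) + 3653/24318 = -12912*(-((-3 - 7)*8 - 116)/(116*(-116 + 3*((-3 - 7)*8)))) + 3653*(1/24318) = -12912*(-(-10*8 - 116)/(116*(-116 + 3*(-10*8)))) + 3653/24318 = -12912*(-(-80 - 116)/(116*(-116 + 3*(-80)))) + 3653/24318 = -12912*49/(29*(-116 - 240)) + 3653/24318 = -12912/((-116*(-1/196)*(-356))) + 3653/24318 = -12912/(-10324/49) + 3653/24318 = -12912*(-49/10324) + 3653/24318 = 158172/2581 + 3653/24318 = 3855855089/62764758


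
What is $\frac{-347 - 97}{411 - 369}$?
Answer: $- \frac{74}{7} \approx -10.571$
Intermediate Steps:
$\frac{-347 - 97}{411 - 369} = - \frac{444}{42} = \left(-444\right) \frac{1}{42} = - \frac{74}{7}$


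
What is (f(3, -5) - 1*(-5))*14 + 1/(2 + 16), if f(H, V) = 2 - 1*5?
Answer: 505/18 ≈ 28.056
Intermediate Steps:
f(H, V) = -3 (f(H, V) = 2 - 5 = -3)
(f(3, -5) - 1*(-5))*14 + 1/(2 + 16) = (-3 - 1*(-5))*14 + 1/(2 + 16) = (-3 + 5)*14 + 1/18 = 2*14 + 1/18 = 28 + 1/18 = 505/18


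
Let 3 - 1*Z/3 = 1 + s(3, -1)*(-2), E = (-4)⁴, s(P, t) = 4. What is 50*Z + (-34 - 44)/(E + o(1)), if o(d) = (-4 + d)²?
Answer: 397422/265 ≈ 1499.7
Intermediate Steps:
E = 256
Z = 30 (Z = 9 - 3*(1 + 4*(-2)) = 9 - 3*(1 - 8) = 9 - 3*(-7) = 9 + 21 = 30)
50*Z + (-34 - 44)/(E + o(1)) = 50*30 + (-34 - 44)/(256 + (-4 + 1)²) = 1500 - 78/(256 + (-3)²) = 1500 - 78/(256 + 9) = 1500 - 78/265 = 397422/265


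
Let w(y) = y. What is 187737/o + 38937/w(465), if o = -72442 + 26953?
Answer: 187100832/2350265 ≈ 79.608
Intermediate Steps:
o = -45489
187737/o + 38937/w(465) = 187737/(-45489) + 38937/465 = 187737*(-1/45489) + 38937*(1/465) = -62579/15163 + 12979/155 = 187100832/2350265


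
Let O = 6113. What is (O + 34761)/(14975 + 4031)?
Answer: 20437/9503 ≈ 2.1506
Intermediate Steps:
(O + 34761)/(14975 + 4031) = (6113 + 34761)/(14975 + 4031) = 40874/19006 = 40874*(1/19006) = 20437/9503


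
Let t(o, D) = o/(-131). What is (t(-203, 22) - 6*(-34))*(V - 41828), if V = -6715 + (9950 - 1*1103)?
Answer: -1068894192/131 ≈ -8.1595e+6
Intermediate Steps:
t(o, D) = -o/131 (t(o, D) = o*(-1/131) = -o/131)
V = 2132 (V = -6715 + (9950 - 1103) = -6715 + 8847 = 2132)
(t(-203, 22) - 6*(-34))*(V - 41828) = (-1/131*(-203) - 6*(-34))*(2132 - 41828) = (203/131 + 204)*(-39696) = (26927/131)*(-39696) = -1068894192/131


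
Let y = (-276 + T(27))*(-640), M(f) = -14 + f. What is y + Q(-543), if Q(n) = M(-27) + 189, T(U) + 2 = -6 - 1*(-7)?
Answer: 177428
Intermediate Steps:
T(U) = -1 (T(U) = -2 + (-6 - 1*(-7)) = -2 + (-6 + 7) = -2 + 1 = -1)
y = 177280 (y = (-276 - 1)*(-640) = -277*(-640) = 177280)
Q(n) = 148 (Q(n) = (-14 - 27) + 189 = -41 + 189 = 148)
y + Q(-543) = 177280 + 148 = 177428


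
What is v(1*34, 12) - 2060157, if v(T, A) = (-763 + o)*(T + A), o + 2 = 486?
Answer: -2072991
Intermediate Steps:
o = 484 (o = -2 + 486 = 484)
v(T, A) = -279*A - 279*T (v(T, A) = (-763 + 484)*(T + A) = -279*(A + T) = -279*A - 279*T)
v(1*34, 12) - 2060157 = (-279*12 - 279*34) - 2060157 = (-3348 - 279*34) - 2060157 = (-3348 - 9486) - 2060157 = -12834 - 2060157 = -2072991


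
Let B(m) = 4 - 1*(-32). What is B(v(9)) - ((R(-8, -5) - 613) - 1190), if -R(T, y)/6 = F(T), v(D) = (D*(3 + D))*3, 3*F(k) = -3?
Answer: 1833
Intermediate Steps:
F(k) = -1 (F(k) = (⅓)*(-3) = -1)
v(D) = 3*D*(3 + D)
R(T, y) = 6 (R(T, y) = -6*(-1) = 6)
B(m) = 36 (B(m) = 4 + 32 = 36)
B(v(9)) - ((R(-8, -5) - 613) - 1190) = 36 - ((6 - 613) - 1190) = 36 - (-607 - 1190) = 36 - 1*(-1797) = 36 + 1797 = 1833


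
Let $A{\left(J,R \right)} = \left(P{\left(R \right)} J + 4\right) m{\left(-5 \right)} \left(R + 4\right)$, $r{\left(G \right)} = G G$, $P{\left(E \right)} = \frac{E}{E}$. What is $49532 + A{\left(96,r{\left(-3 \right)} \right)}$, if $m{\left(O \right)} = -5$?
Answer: $43032$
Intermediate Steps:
$P{\left(E \right)} = 1$
$r{\left(G \right)} = G^{2}$
$A{\left(J,R \right)} = \left(-20 - 5 J\right) \left(4 + R\right)$ ($A{\left(J,R \right)} = \left(1 J + 4\right) \left(-5\right) \left(R + 4\right) = \left(J + 4\right) \left(-5\right) \left(4 + R\right) = \left(4 + J\right) \left(-5\right) \left(4 + R\right) = \left(-20 - 5 J\right) \left(4 + R\right)$)
$49532 + A{\left(96,r{\left(-3 \right)} \right)} = 49532 - \left(2000 + 4500\right) = 49532 - \left(2180 + 4320\right) = 49532 - 6500 = 43032$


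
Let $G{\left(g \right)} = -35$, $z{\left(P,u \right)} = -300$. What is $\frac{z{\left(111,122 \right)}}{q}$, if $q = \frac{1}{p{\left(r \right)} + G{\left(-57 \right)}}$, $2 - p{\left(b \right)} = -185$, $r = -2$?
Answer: $-45600$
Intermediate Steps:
$p{\left(b \right)} = 187$ ($p{\left(b \right)} = 2 - -185 = 2 + 185 = 187$)
$q = \frac{1}{152}$ ($q = \frac{1}{187 - 35} = \frac{1}{152} \approx 0.0065789$)
$\frac{z{\left(111,122 \right)}}{q} = - 300 \frac{1}{\frac{1}{152}} = \left(-300\right) 152 = -45600$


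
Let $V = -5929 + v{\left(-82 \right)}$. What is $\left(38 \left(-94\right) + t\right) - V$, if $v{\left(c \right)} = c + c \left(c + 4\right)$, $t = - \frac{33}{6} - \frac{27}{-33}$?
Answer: $- \frac{87157}{22} \approx -3961.7$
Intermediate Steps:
$t = - \frac{103}{22}$ ($t = \left(-33\right) \frac{1}{6} - - \frac{9}{11} = - \frac{11}{2} + \frac{9}{11} = - \frac{103}{22} \approx -4.6818$)
$v{\left(c \right)} = c + c \left(4 + c\right)$
$V = 385$ ($V = -5929 - 82 \left(5 - 82\right) = -5929 - -6314 = -5929 + 6314 = 385$)
$\left(38 \left(-94\right) + t\right) - V = \left(38 \left(-94\right) - \frac{103}{22}\right) - 385 = \left(-3572 - \frac{103}{22}\right) - 385 = - \frac{78687}{22} - 385 = - \frac{87157}{22}$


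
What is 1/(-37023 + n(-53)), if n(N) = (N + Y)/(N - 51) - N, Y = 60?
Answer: -104/3844887 ≈ -2.7049e-5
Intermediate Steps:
n(N) = -N + (60 + N)/(-51 + N) (n(N) = (N + 60)/(N - 51) - N = (60 + N)/(-51 + N) - N = -N + (60 + N)/(-51 + N))
1/(-37023 + n(-53)) = 1/(-37023 + (60 - 1*(-53)² + 52*(-53))/(-51 - 53)) = 1/(-37023 + (60 - 1*2809 - 2756)/(-104)) = 1/(-37023 - (60 - 2809 - 2756)/104) = 1/(-37023 - 1/104*(-5505)) = 1/(-37023 + 5505/104) = 1/(-3844887/104) = -104/3844887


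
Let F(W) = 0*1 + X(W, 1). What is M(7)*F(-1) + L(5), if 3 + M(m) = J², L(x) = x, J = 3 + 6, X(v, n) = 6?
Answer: 473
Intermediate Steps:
J = 9
F(W) = 6 (F(W) = 0*1 + 6 = 0 + 6 = 6)
M(m) = 78 (M(m) = -3 + 9² = -3 + 81 = 78)
M(7)*F(-1) + L(5) = 78*6 + 5 = 468 + 5 = 473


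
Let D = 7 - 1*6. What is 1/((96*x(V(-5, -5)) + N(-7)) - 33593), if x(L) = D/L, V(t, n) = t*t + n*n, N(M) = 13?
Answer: -25/839452 ≈ -2.9781e-5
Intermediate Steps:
D = 1 (D = 7 - 6 = 1)
V(t, n) = n² + t² (V(t, n) = t² + n² = n² + t²)
x(L) = 1/L
1/((96*x(V(-5, -5)) + N(-7)) - 33593) = 1/((96/((-5)² + (-5)²) + 13) - 33593) = 1/((96/(25 + 25) + 13) - 33593) = 1/((96/50 + 13) - 33593) = 1/((96*(1/50) + 13) - 33593) = 1/((48/25 + 13) - 33593) = 1/(373/25 - 33593) = 1/(-839452/25) = -25/839452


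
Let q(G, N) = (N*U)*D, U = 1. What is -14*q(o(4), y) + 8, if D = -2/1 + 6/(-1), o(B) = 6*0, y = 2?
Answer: 232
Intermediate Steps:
o(B) = 0
D = -8 (D = -2*1 + 6*(-1) = -2 - 6 = -8)
q(G, N) = -8*N (q(G, N) = (N*1)*(-8) = N*(-8) = -8*N)
-14*q(o(4), y) + 8 = -(-112)*2 + 8 = -14*(-16) + 8 = 224 + 8 = 232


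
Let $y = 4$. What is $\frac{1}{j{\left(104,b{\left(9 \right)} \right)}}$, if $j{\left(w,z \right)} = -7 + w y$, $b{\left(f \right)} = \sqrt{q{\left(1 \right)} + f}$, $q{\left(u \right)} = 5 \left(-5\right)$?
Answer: $\frac{1}{409} \approx 0.002445$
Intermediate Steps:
$q{\left(u \right)} = -25$
$b{\left(f \right)} = \sqrt{-25 + f}$
$j{\left(w,z \right)} = -7 + 4 w$ ($j{\left(w,z \right)} = -7 + w 4 = -7 + 4 w$)
$\frac{1}{j{\left(104,b{\left(9 \right)} \right)}} = \frac{1}{-7 + 4 \cdot 104} = \frac{1}{-7 + 416} = \frac{1}{409}$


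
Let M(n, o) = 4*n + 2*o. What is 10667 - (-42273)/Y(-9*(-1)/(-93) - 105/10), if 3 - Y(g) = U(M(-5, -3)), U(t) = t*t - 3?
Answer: 7104617/670 ≈ 10604.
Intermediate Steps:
M(n, o) = 2*o + 4*n
U(t) = -3 + t² (U(t) = t² - 3 = -3 + t²)
Y(g) = -670 (Y(g) = 3 - (-3 + (2*(-3) + 4*(-5))²) = 3 - (-3 + (-6 - 20)²) = 3 - (-3 + (-26)²) = 3 - (-3 + 676) = 3 - 1*673 = 3 - 673 = -670)
10667 - (-42273)/Y(-9*(-1)/(-93) - 105/10) = 10667 - (-42273)/(-670) = 10667 - (-42273)*(-1)/670 = 10667 - 1*42273/670 = 10667 - 42273/670 = 7104617/670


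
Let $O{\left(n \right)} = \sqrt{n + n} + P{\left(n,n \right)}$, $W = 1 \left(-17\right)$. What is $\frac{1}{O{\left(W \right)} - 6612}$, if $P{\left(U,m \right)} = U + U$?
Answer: $- \frac{3323}{22084675} - \frac{i \sqrt{34}}{44169350} \approx -0.00015047 - 1.3201 \cdot 10^{-7} i$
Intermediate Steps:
$P{\left(U,m \right)} = 2 U$
$W = -17$
$O{\left(n \right)} = 2 n + \sqrt{2} \sqrt{n}$ ($O{\left(n \right)} = \sqrt{n + n} + 2 n = \sqrt{2 n} + 2 n = \sqrt{2} \sqrt{n} + 2 n = 2 n + \sqrt{2} \sqrt{n}$)
$\frac{1}{O{\left(W \right)} - 6612} = \frac{1}{\left(2 \left(-17\right) + \sqrt{2} \sqrt{-17}\right) - 6612} = \frac{1}{\left(-34 + \sqrt{2} i \sqrt{17}\right) - 6612} = \frac{1}{\left(-34 + i \sqrt{34}\right) - 6612} = \frac{1}{-6646 + i \sqrt{34}}$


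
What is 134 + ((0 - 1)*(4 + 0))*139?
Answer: -422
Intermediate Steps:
134 + ((0 - 1)*(4 + 0))*139 = 134 - 1*4*139 = 134 - 4*139 = 134 - 556 = -422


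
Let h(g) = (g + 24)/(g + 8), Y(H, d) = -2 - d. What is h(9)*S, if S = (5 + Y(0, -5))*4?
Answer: 1056/17 ≈ 62.118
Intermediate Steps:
h(g) = (24 + g)/(8 + g)
S = 32 (S = (5 + (-2 - 1*(-5)))*4 = (5 + (-2 + 5))*4 = (5 + 3)*4 = 8*4 = 32)
h(9)*S = ((24 + 9)/(8 + 9))*32 = (33/17)*32 = 1056/17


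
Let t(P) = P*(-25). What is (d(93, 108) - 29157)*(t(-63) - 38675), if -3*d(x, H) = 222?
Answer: 1084470100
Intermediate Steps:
t(P) = -25*P
d(x, H) = -74 (d(x, H) = -⅓*222 = -74)
(d(93, 108) - 29157)*(t(-63) - 38675) = (-74 - 29157)*(-25*(-63) - 38675) = -29231*(1575 - 38675) = -29231*(-37100) = 1084470100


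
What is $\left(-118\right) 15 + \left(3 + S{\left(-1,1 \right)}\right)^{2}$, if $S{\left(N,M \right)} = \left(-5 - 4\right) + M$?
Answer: $-1745$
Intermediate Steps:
$S{\left(N,M \right)} = -9 + M$
$\left(-118\right) 15 + \left(3 + S{\left(-1,1 \right)}\right)^{2} = \left(-118\right) 15 + \left(3 + \left(-9 + 1\right)\right)^{2} = -1770 + \left(3 - 8\right)^{2} = -1770 + \left(-5\right)^{2} = -1770 + 25 = -1745$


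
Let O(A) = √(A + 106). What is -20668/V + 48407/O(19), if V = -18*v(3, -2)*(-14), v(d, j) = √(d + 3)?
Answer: -5167*√6/378 + 48407*√5/25 ≈ 4296.2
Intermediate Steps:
v(d, j) = √(3 + d)
O(A) = √(106 + A)
V = 252*√6 (V = -18*√(3 + 3)*(-14) = -18*√6*(-14) = 252*√6 ≈ 617.27)
-20668/V + 48407/O(19) = -20668*√6/1512 + 48407/(√(106 + 19)) = -5167*√6/378 + 48407/(√125) = -5167*√6/378 + 48407/((5*√5)) = -5167*√6/378 + 48407*(√5/25) = -5167*√6/378 + 48407*√5/25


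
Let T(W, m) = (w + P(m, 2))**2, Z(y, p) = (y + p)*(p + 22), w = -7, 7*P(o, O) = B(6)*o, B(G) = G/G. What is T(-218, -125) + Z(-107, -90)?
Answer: 686680/49 ≈ 14014.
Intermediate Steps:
B(G) = 1
P(o, O) = o/7 (P(o, O) = (1*o)/7 = o/7)
Z(y, p) = (22 + p)*(p + y) (Z(y, p) = (p + y)*(22 + p) = (22 + p)*(p + y))
T(W, m) = (-7 + m/7)**2
T(-218, -125) + Z(-107, -90) = (-49 - 125)**2/49 + ((-90)**2 + 22*(-90) + 22*(-107) - 90*(-107)) = (1/49)*(-174)**2 + (8100 - 1980 - 2354 + 9630) = (1/49)*30276 + 13396 = 30276/49 + 13396 = 686680/49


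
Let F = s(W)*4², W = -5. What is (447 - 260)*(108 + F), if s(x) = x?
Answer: 5236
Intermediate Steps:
F = -80 (F = -5*4² = -5*16 = -80)
(447 - 260)*(108 + F) = (447 - 260)*(108 - 80) = 187*28 = 5236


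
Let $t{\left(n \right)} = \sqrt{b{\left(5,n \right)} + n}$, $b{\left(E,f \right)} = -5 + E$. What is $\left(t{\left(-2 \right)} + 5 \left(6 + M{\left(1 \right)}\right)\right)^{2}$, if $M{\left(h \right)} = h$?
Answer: $\left(35 + i \sqrt{2}\right)^{2} \approx 1223.0 + 98.995 i$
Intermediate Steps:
$t{\left(n \right)} = \sqrt{n}$ ($t{\left(n \right)} = \sqrt{\left(-5 + 5\right) + n} = \sqrt{0 + n} = \sqrt{n}$)
$\left(t{\left(-2 \right)} + 5 \left(6 + M{\left(1 \right)}\right)\right)^{2} = \left(\sqrt{-2} + 5 \left(6 + 1\right)\right)^{2} = \left(i \sqrt{2} + 5 \cdot 7\right)^{2} = \left(i \sqrt{2} + 35\right)^{2} = \left(35 + i \sqrt{2}\right)^{2}$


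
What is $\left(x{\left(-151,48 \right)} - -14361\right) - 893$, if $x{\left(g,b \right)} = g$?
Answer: $13317$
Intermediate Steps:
$\left(x{\left(-151,48 \right)} - -14361\right) - 893 = \left(-151 - -14361\right) - 893 = \left(-151 + 14361\right) - 893 = 14210 - 893 = 13317$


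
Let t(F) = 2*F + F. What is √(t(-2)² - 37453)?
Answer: I*√37417 ≈ 193.43*I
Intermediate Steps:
t(F) = 3*F
√(t(-2)² - 37453) = √((3*(-2))² - 37453) = √((-6)² - 37453) = √(36 - 37453) = √(-37417) = I*√37417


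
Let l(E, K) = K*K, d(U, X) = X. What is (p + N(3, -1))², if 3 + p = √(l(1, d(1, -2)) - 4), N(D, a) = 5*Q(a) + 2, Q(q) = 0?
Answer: 1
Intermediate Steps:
l(E, K) = K²
N(D, a) = 2 (N(D, a) = 5*0 + 2 = 0 + 2 = 2)
p = -3 (p = -3 + √((-2)² - 4) = -3 + √(4 - 4) = -3 + √0 = -3 + 0 = -3)
(p + N(3, -1))² = (-3 + 2)² = (-1)² = 1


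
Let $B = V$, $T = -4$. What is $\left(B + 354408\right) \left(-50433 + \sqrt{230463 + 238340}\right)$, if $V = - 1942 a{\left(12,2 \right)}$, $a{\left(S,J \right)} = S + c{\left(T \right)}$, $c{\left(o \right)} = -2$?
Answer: $-16894449804 + 334988 \sqrt{468803} \approx -1.6665 \cdot 10^{10}$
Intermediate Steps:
$a{\left(S,J \right)} = -2 + S$ ($a{\left(S,J \right)} = S - 2 = -2 + S$)
$V = -19420$ ($V = - 1942 \left(-2 + 12\right) = \left(-1942\right) 10 = -19420$)
$B = -19420$
$\left(B + 354408\right) \left(-50433 + \sqrt{230463 + 238340}\right) = \left(-19420 + 354408\right) \left(-50433 + \sqrt{230463 + 238340}\right) = 334988 \left(-50433 + \sqrt{468803}\right) = -16894449804 + 334988 \sqrt{468803}$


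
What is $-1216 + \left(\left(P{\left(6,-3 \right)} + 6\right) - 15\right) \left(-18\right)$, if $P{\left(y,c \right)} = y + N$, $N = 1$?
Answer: $-1180$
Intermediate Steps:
$P{\left(y,c \right)} = 1 + y$ ($P{\left(y,c \right)} = y + 1 = 1 + y$)
$-1216 + \left(\left(P{\left(6,-3 \right)} + 6\right) - 15\right) \left(-18\right) = -1216 + \left(\left(\left(1 + 6\right) + 6\right) - 15\right) \left(-18\right) = -1216 + \left(\left(7 + 6\right) - 15\right) \left(-18\right) = -1216 + \left(13 - 15\right) \left(-18\right) = -1216 - -36 = -1216 + 36 = -1180$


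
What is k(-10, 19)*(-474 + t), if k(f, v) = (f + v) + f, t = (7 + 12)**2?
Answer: 113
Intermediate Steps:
t = 361 (t = 19**2 = 361)
k(f, v) = v + 2*f
k(-10, 19)*(-474 + t) = (19 + 2*(-10))*(-474 + 361) = (19 - 20)*(-113) = -1*(-113) = 113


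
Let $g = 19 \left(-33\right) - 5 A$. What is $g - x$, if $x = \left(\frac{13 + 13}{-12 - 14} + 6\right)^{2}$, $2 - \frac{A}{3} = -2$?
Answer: $-712$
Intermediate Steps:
$A = 12$ ($A = 6 - -6 = 6 + 6 = 12$)
$g = -687$ ($g = 19 \left(-33\right) - 60 = -627 - 60 = -687$)
$x = 25$ ($x = \left(\frac{26}{-26} + 6\right)^{2} = \left(26 \left(- \frac{1}{26}\right) + 6\right)^{2} = \left(-1 + 6\right)^{2} = 5^{2} = 25$)
$g - x = -687 - 25 = -712$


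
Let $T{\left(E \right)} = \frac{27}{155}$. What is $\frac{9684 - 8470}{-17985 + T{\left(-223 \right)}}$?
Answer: $- \frac{94085}{1393824} \approx -0.067501$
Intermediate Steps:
$T{\left(E \right)} = \frac{27}{155}$ ($T{\left(E \right)} = 27 \cdot \frac{1}{155} = \frac{27}{155}$)
$\frac{9684 - 8470}{-17985 + T{\left(-223 \right)}} = \frac{9684 - 8470}{-17985 + \frac{27}{155}} = \frac{1214}{- \frac{2787648}{155}} = 1214 \left(- \frac{155}{2787648}\right) = - \frac{94085}{1393824}$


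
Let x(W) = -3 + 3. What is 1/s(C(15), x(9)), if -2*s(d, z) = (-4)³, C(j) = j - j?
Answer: 1/32 ≈ 0.031250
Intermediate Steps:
C(j) = 0
x(W) = 0
s(d, z) = 32 (s(d, z) = -½*(-4)³ = -½*(-64) = 32)
1/s(C(15), x(9)) = 1/32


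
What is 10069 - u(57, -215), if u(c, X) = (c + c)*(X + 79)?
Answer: 25573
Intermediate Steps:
u(c, X) = 2*c*(79 + X) (u(c, X) = (2*c)*(79 + X) = 2*c*(79 + X))
10069 - u(57, -215) = 10069 - 2*57*(79 - 215) = 10069 - 2*57*(-136) = 10069 - 1*(-15504) = 10069 + 15504 = 25573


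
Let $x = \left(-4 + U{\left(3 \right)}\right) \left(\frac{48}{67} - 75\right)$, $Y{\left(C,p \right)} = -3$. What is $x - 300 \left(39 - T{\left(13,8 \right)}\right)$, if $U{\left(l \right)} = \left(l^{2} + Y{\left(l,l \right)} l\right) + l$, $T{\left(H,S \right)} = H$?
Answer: $- \frac{517623}{67} \approx -7725.7$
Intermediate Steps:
$U{\left(l \right)} = l^{2} - 2 l$ ($U{\left(l \right)} = \left(l^{2} - 3 l\right) + l = l^{2} - 2 l$)
$x = \frac{4977}{67}$ ($x = \left(-4 + 3 \left(-2 + 3\right)\right) \left(\frac{48}{67} - 75\right) = \left(-4 + 3 \cdot 1\right) \left(48 \cdot \frac{1}{67} - 75\right) = \left(-4 + 3\right) \left(\frac{48}{67} - 75\right) = \left(-1\right) \left(- \frac{4977}{67}\right) = \frac{4977}{67} \approx 74.284$)
$x - 300 \left(39 - T{\left(13,8 \right)}\right) = \frac{4977}{67} - 300 \left(39 - 13\right) = \frac{4977}{67} - 7800 = - \frac{517623}{67}$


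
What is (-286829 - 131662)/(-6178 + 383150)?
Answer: -418491/376972 ≈ -1.1101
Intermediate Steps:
(-286829 - 131662)/(-6178 + 383150) = -418491/376972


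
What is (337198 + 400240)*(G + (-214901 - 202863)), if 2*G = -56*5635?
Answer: -424428016272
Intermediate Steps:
G = -157780 (G = (-56*5635)/2 = (½)*(-315560) = -157780)
(337198 + 400240)*(G + (-214901 - 202863)) = (337198 + 400240)*(-157780 + (-214901 - 202863)) = 737438*(-157780 - 417764) = 737438*(-575544) = -424428016272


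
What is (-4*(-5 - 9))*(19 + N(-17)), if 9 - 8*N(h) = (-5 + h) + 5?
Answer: 1246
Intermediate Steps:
N(h) = 9/8 - h/8 (N(h) = 9/8 - ((-5 + h) + 5)/8 = 9/8 - h/8)
(-4*(-5 - 9))*(19 + N(-17)) = (-4*(-5 - 9))*(19 + (9/8 - 1/8*(-17))) = (-4*(-14))*(19 + (9/8 + 17/8)) = 56*(19 + 13/4) = 56*(89/4) = 1246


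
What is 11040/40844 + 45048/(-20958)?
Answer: -67023508/35667023 ≈ -1.8791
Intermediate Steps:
11040/40844 + 45048/(-20958) = 11040*(1/40844) + 45048*(-1/20958) = 2760/10211 - 7508/3493 = -67023508/35667023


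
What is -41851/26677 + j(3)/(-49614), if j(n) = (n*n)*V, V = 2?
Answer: -346145950/220592113 ≈ -1.5692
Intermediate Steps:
j(n) = 2*n² (j(n) = (n*n)*2 = n²*2 = 2*n²)
-41851/26677 + j(3)/(-49614) = -41851/26677 + (2*3²)/(-49614) = -41851*1/26677 + (2*9)*(-1/49614) = -41851/26677 + 18*(-1/49614) = -41851/26677 - 3/8269 = -346145950/220592113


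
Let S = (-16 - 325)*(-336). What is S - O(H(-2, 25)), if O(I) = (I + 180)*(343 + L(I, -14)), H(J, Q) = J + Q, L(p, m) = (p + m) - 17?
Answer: 46571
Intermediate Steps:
L(p, m) = -17 + m + p (L(p, m) = (m + p) - 17 = -17 + m + p)
S = 114576 (S = -341*(-336) = 114576)
O(I) = (180 + I)*(312 + I) (O(I) = (I + 180)*(343 + (-17 - 14 + I)) = (180 + I)*(343 + (-31 + I)) = (180 + I)*(312 + I))
S - O(H(-2, 25)) = 114576 - (56160 + (-2 + 25)² + 492*(-2 + 25)) = 114576 - (56160 + 23² + 492*23) = 114576 - (56160 + 529 + 11316) = 114576 - 1*68005 = 114576 - 68005 = 46571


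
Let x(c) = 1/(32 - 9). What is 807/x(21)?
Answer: 18561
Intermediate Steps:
x(c) = 1/23
807/x(21) = 807/(1/23) = 807*23 = 18561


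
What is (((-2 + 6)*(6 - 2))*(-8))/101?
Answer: -128/101 ≈ -1.2673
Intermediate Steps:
(((-2 + 6)*(6 - 2))*(-8))/101 = ((4*4)*(-8))*(1/101) = (16*(-8))*(1/101) = -128*1/101 = -128/101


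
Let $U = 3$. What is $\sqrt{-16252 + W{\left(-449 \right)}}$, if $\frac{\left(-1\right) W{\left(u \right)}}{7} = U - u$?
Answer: $2 i \sqrt{4854} \approx 139.34 i$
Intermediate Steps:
$W{\left(u \right)} = -21 + 7 u$ ($W{\left(u \right)} = - 7 \left(3 - u\right) = -21 + 7 u$)
$\sqrt{-16252 + W{\left(-449 \right)}} = \sqrt{-16252 + \left(-21 + 7 \left(-449\right)\right)} = \sqrt{-16252 - 3164} = \sqrt{-19416} = 2 i \sqrt{4854}$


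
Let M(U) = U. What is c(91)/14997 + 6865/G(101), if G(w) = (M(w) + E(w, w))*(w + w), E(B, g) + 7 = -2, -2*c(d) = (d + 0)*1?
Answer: 102108833/278704248 ≈ 0.36637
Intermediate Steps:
c(d) = -d/2 (c(d) = -(d + 0)/2 = -d/2)
E(B, g) = -9 (E(B, g) = -7 - 2 = -9)
G(w) = 2*w*(-9 + w) (G(w) = (w - 9)*(w + w) = (-9 + w)*(2*w) = 2*w*(-9 + w))
c(91)/14997 + 6865/G(101) = -1/2*91/14997 + 6865/((2*101*(-9 + 101))) = -91/2*1/14997 + 6865/((2*101*92)) = -91/29994 + 6865/18584 = 102108833/278704248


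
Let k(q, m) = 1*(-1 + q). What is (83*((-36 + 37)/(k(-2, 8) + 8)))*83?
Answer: 6889/5 ≈ 1377.8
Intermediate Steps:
k(q, m) = -1 + q
(83*((-36 + 37)/(k(-2, 8) + 8)))*83 = (83*((-36 + 37)/((-1 - 2) + 8)))*83 = (83*(1/(-3 + 8)))*83 = (83*(1/5))*83 = (83*(1*(⅕)))*83 = (83*(⅕))*83 = (83/5)*83 = 6889/5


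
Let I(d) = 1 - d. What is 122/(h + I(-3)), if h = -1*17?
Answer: -122/13 ≈ -9.3846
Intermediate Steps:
h = -17
122/(h + I(-3)) = 122/(-17 + (1 - 1*(-3))) = 122/(-17 + (1 + 3)) = 122/(-17 + 4) = 122/(-13) = -1/13*122 = -122/13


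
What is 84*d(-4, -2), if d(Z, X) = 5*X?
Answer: -840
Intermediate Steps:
84*d(-4, -2) = 84*(5*(-2)) = 84*(-10) = -840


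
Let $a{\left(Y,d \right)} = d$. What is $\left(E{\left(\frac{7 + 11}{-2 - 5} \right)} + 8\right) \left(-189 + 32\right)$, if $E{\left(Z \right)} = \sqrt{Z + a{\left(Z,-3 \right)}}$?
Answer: $-1256 - \frac{157 i \sqrt{273}}{7} \approx -1256.0 - 370.58 i$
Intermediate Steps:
$E{\left(Z \right)} = \sqrt{-3 + Z}$ ($E{\left(Z \right)} = \sqrt{Z - 3} = \sqrt{-3 + Z}$)
$\left(E{\left(\frac{7 + 11}{-2 - 5} \right)} + 8\right) \left(-189 + 32\right) = \left(\sqrt{-3 + \frac{7 + 11}{-2 - 5}} + 8\right) \left(-189 + 32\right) = \left(\sqrt{-3 + \frac{18}{-7}} + 8\right) \left(-157\right) = \left(\sqrt{-3 + 18 \left(- \frac{1}{7}\right)} + 8\right) \left(-157\right) = \left(\sqrt{-3 - \frac{18}{7}} + 8\right) \left(-157\right) = \left(\sqrt{- \frac{39}{7}} + 8\right) \left(-157\right) = \left(\frac{i \sqrt{273}}{7} + 8\right) \left(-157\right) = \left(8 + \frac{i \sqrt{273}}{7}\right) \left(-157\right) = -1256 - \frac{157 i \sqrt{273}}{7}$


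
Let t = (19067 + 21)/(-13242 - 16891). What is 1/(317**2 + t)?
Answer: 30133/3028015949 ≈ 9.9514e-6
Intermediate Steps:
t = -19088/30133 (t = 19088/(-30133) = 19088*(-1/30133) = -19088/30133 ≈ -0.63346)
1/(317**2 + t) = 1/(317**2 - 19088/30133) = 1/(100489 - 19088/30133) = 1/(3028015949/30133) = 30133/3028015949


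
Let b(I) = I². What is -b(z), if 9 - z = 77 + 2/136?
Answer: -21390625/4624 ≈ -4626.0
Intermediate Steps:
z = -4625/68 (z = 9 - (77 + 2/136) = 9 - (77 + 2*(1/136)) = 9 - (77 + 1/68) = 9 - 1*5237/68 = 9 - 5237/68 = -4625/68 ≈ -68.015)
-b(z) = -(-4625/68)² = -1*21390625/4624 = -21390625/4624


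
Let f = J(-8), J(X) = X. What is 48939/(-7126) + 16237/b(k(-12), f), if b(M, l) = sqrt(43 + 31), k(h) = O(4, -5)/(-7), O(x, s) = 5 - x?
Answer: -48939/7126 + 16237*sqrt(74)/74 ≈ 1880.6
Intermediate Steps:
f = -8
k(h) = -1/7 (k(h) = (5 - 1*4)/(-7) = (5 - 4)*(-1/7) = 1*(-1/7) = -1/7)
b(M, l) = sqrt(74)
48939/(-7126) + 16237/b(k(-12), f) = 48939/(-7126) + 16237/(sqrt(74)) = 48939*(-1/7126) + 16237*(sqrt(74)/74) = -48939/7126 + 16237*sqrt(74)/74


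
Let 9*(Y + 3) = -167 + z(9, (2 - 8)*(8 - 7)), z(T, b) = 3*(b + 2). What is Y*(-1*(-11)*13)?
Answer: -29458/9 ≈ -3273.1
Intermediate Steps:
z(T, b) = 6 + 3*b (z(T, b) = 3*(2 + b) = 6 + 3*b)
Y = -206/9 (Y = -3 + (-167 + (6 + 3*((2 - 8)*(8 - 7))))/9 = -3 + (-167 + (6 + 3*(-6*1)))/9 = -3 + (-167 + (6 + 3*(-6)))/9 = -3 + (-167 + (6 - 18))/9 = -3 + (-167 - 12)/9 = -3 + (1/9)*(-179) = -3 - 179/9 = -206/9 ≈ -22.889)
Y*(-1*(-11)*13) = -206*(-1*(-11))*13/9 = -2266*13/9 = -206/9*143 = -29458/9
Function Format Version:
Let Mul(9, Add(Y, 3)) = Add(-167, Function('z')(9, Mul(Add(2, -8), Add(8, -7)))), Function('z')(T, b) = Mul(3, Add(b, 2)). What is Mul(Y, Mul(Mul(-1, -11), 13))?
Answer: Rational(-29458, 9) ≈ -3273.1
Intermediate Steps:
Function('z')(T, b) = Add(6, Mul(3, b)) (Function('z')(T, b) = Mul(3, Add(2, b)) = Add(6, Mul(3, b)))
Y = Rational(-206, 9) (Y = Add(-3, Mul(Rational(1, 9), Add(-167, Add(6, Mul(3, Mul(Add(2, -8), Add(8, -7))))))) = Add(-3, Mul(Rational(1, 9), Add(-167, Add(6, Mul(3, Mul(-6, 1)))))) = Add(-3, Mul(Rational(1, 9), Add(-167, Add(6, Mul(3, -6))))) = Add(-3, Mul(Rational(1, 9), Add(-167, Add(6, -18)))) = Add(-3, Mul(Rational(1, 9), Add(-167, -12))) = Add(-3, Mul(Rational(1, 9), -179)) = Add(-3, Rational(-179, 9)) = Rational(-206, 9) ≈ -22.889)
Mul(Y, Mul(Mul(-1, -11), 13)) = Mul(Rational(-206, 9), Mul(Mul(-1, -11), 13)) = Mul(Rational(-206, 9), Mul(11, 13)) = Mul(Rational(-206, 9), 143) = Rational(-29458, 9)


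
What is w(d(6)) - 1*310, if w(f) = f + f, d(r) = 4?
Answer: -302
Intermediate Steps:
w(f) = 2*f
w(d(6)) - 1*310 = 2*4 - 1*310 = 8 - 310 = -302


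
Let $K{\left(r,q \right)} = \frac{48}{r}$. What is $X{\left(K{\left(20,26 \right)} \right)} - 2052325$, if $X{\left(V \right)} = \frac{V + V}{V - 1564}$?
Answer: $- \frac{2003069203}{976} \approx -2.0523 \cdot 10^{6}$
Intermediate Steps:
$X{\left(V \right)} = \frac{2 V}{-1564 + V}$
$X{\left(K{\left(20,26 \right)} \right)} - 2052325 = \frac{2 \cdot \frac{48}{20}}{-1564 + \frac{48}{20}} - 2052325 = \frac{2 \cdot 48 \cdot \frac{1}{20}}{-1564 + 48 \cdot \frac{1}{20}} - 2052325 = 2 \cdot \frac{12}{5} \frac{1}{-1564 + \frac{12}{5}} - 2052325 = 2 \cdot \frac{12}{5} \frac{1}{- \frac{7808}{5}} - 2052325 = 2 \cdot \frac{12}{5} \left(- \frac{5}{7808}\right) - 2052325 = - \frac{3}{976} - 2052325 = - \frac{2003069203}{976}$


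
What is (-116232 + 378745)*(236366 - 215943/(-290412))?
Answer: 6006624595513685/96804 ≈ 6.2049e+10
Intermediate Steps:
(-116232 + 378745)*(236366 - 215943/(-290412)) = 262513*(236366 - 215943*(-1/290412)) = 262513*(236366 + 71981/96804) = 262513*(22881246245/96804) = 6006624595513685/96804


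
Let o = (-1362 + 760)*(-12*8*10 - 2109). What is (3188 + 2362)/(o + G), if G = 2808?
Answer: 925/308391 ≈ 0.0029994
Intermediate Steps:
o = 1847538 (o = -602*(-96*10 - 2109) = -602*(-960 - 2109) = -602*(-3069) = 1847538)
(3188 + 2362)/(o + G) = (3188 + 2362)/(1847538 + 2808) = 5550/1850346 = 5550*(1/1850346) = 925/308391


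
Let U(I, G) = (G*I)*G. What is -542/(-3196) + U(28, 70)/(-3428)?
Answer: -54579153/1369486 ≈ -39.854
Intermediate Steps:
U(I, G) = I*G²
-542/(-3196) + U(28, 70)/(-3428) = -542/(-3196) + (28*70²)/(-3428) = -542*(-1/3196) + (28*4900)*(-1/3428) = 271/1598 + 137200*(-1/3428) = 271/1598 - 34300/857 = -54579153/1369486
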